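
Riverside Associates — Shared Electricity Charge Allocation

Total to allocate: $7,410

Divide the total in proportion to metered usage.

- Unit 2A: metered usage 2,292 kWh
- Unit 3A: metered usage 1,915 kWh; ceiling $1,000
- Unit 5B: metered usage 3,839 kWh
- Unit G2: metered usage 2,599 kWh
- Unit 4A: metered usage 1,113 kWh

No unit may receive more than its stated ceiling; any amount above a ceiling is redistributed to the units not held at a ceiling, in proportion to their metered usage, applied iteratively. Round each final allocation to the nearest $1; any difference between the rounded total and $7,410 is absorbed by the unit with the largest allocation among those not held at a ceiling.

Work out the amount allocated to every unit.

Unit 2A: $1,493 · Unit 3A: $1,000 · Unit 5B: $2,499 · Unit G2: $1,693 · Unit 4A: $725

Sum of metered usage: 11,758.
Proportional shares (ignoring caps): Unit 2A 1,444.44; Unit 3A 1,206.85; Unit 5B 2,419.37; Unit G2 1,637.91; Unit 4A 701.42.
Capped: Unit 3A ($1,000); remaining pool $6,410 reallocated over remaining metered usage 9,843.
Shares after redistribution: Unit 2A 1,492.61 → $1,493; Unit 5B 2,500.05 → $2,500; Unit G2 1,692.53 → $1,693; Unit 4A 724.81 → $725.
Rounding difference −$1 applied to Unit 5B → $2,499.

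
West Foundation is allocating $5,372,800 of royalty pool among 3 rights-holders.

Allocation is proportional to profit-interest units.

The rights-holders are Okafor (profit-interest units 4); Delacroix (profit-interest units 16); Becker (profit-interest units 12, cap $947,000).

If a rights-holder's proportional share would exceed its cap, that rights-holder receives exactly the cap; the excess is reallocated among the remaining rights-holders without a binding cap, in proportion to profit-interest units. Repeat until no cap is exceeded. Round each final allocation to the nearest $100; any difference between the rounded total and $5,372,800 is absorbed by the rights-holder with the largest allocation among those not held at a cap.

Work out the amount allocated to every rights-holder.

Total profit-interest units = 32.
Unconstrained shares: Okafor 671,600.00; Delacroix 2,686,400.00; Becker 2,014,800.00.
Capped: Becker ($947,000); residual $4,425,800 reallocated over remaining profit-interest units 20.
Redistributed shares: Okafor 885,160.00 → $885,200; Delacroix 3,540,640.00 → $3,540,600.

Okafor: $885,200 · Delacroix: $3,540,600 · Becker: $947,000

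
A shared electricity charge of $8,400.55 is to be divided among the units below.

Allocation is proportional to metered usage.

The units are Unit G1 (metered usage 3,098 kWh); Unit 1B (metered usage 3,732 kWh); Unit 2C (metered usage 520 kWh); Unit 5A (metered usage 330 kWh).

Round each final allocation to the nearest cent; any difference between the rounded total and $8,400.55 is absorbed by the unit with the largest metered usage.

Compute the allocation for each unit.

Metered usage total: 3,098 + 3,732 + 520 + 330 = 7,680.
Proportional shares: Unit G1 3,388.6594; Unit 1B 4,082.1423; Unit 2C 568.7872; Unit 5A 360.9611.
At nearest cent: Unit G1 $3,388.66; Unit 1B $4,082.14; Unit 2C $568.79; Unit 5A $360.96. Sum = $8,400.55.
Sum already equals the total — no adjustment.

Unit G1: $3,388.66 · Unit 1B: $4,082.14 · Unit 2C: $568.79 · Unit 5A: $360.96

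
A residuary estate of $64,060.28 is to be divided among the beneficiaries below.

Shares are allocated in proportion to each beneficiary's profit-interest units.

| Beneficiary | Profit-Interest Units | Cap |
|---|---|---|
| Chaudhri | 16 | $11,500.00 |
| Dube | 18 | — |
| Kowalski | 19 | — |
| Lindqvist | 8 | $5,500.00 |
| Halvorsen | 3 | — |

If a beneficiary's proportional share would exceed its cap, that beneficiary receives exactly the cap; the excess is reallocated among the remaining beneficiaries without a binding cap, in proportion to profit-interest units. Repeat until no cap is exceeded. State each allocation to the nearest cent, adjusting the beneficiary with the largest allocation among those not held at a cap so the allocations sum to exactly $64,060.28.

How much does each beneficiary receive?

Combined profit-interest units = 64.
Proportional shares (ignoring caps): Chaudhri 16,015.0700; Dube 18,016.9538; Kowalski 19,017.8956; Lindqvist 8,007.5350; Halvorsen 3,002.8256.
Capped: Chaudhri ($11,500.00), Lindqvist ($5,500.00); balance $47,060.28 reallocated over remaining profit-interest units 40.
Shares after redistribution: Dube 21,177.1260 → $21,177.13; Kowalski 22,353.6330 → $22,353.63; Halvorsen 3,529.5210 → $3,529.52.

Chaudhri: $11,500.00; Dube: $21,177.13; Kowalski: $22,353.63; Lindqvist: $5,500.00; Halvorsen: $3,529.52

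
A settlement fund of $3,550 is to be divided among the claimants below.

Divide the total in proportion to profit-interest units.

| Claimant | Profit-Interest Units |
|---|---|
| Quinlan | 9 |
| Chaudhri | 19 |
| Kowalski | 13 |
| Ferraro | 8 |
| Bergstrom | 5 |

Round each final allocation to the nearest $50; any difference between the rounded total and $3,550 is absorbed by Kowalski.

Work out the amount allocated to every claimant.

Quinlan: $600; Chaudhri: $1,250; Kowalski: $800; Ferraro: $550; Bergstrom: $350

Combined profit-interest units = 54.
Unrounded shares: Quinlan 9/54 × $3,550 = 591.67; Chaudhri 19/54 × $3,550 = 1,249.07; Kowalski 13/54 × $3,550 = 854.63; Ferraro 8/54 × $3,550 = 525.93; Bergstrom 5/54 × $3,550 = 328.70.
After rounding ($50): Quinlan $600; Chaudhri $1,250; Kowalski $850; Ferraro $550; Bergstrom $350. Sum = $3,600.
Difference $3,550 − $3,600 = −$50 applied to Kowalski: Kowalski becomes $800.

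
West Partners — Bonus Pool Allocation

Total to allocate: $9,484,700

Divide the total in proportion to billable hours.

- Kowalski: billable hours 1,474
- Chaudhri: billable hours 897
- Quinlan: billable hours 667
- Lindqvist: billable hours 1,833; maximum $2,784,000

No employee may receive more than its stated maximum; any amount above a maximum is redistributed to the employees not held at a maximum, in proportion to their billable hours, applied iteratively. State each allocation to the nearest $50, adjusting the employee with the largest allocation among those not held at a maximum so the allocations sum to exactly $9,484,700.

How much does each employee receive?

Kowalski: $3,251,100; Chaudhri: $1,978,450; Quinlan: $1,471,150; Lindqvist: $2,784,000

Combined billable hours = 4,871.
Unconstrained shares: Kowalski 2,870,139.15; Chaudhri 1,746,617.92; Quinlan 1,298,767.17; Lindqvist 3,569,175.75.
Cap binds for Lindqvist ($2,784,000); balance $6,700,700 reallocated over remaining billable hours 3,038.
Redistributed shares: Kowalski 3,251,096.71 → $3,251,100; Chaudhri 1,978,448.95 → $1,978,450; Quinlan 1,471,154.34 → $1,471,150.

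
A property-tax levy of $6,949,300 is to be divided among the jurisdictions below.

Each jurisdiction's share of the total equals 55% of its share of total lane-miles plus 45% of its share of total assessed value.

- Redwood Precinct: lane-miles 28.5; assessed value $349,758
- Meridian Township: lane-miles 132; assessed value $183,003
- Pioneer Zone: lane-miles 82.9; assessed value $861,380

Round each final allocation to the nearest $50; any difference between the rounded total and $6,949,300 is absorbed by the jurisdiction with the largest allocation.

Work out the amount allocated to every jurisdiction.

Totals — lane-miles 243.4, assessed value 1,394,141.
Blended shares (55% lane-miles + 45% assessed value): Redwood Precinct 0.1773; Meridian Township 0.3573; Pioneer Zone 0.4654.
Pro-rata amounts: Redwood Precinct 1,232,075.05; Meridian Township 2,483,290.97; Pioneer Zone 3,233,933.98.
At nearest $50: Redwood Precinct $1,232,100; Meridian Township $2,483,300; Pioneer Zone $3,233,950. Sum = $6,949,350.
Difference $6,949,300 − $6,949,350 = −$50 applied to largest allocation (Pioneer Zone): Pioneer Zone becomes $3,233,900.

Redwood Precinct: $1,232,100 · Meridian Township: $2,483,300 · Pioneer Zone: $3,233,900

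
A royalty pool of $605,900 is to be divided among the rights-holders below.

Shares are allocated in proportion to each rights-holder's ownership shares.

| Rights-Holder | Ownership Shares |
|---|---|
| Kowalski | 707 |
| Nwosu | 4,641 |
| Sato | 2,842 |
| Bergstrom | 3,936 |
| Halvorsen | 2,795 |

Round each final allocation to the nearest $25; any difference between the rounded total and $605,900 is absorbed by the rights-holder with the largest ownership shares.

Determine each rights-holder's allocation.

Combined ownership shares = 14,921.
Proportional shares: Kowalski 707/14,921 × $605,900 = 28,709.29; Nwosu 4,641/14,921 × $605,900 = 188,458.01; Sato 2,842/14,921 × $605,900 = 115,405.66; Bergstrom 3,936/14,921 × $605,900 = 159,829.93; Halvorsen 2,795/14,921 × $605,900 = 113,497.12.
After rounding ($25): Kowalski $28,700; Nwosu $188,450; Sato $115,400; Bergstrom $159,825; Halvorsen $113,500. Sum = $605,875.
Difference $605,900 − $605,875 = +$25 applied to largest ownership shares (Nwosu): Nwosu becomes $188,475.

Kowalski: $28,700 | Nwosu: $188,475 | Sato: $115,400 | Bergstrom: $159,825 | Halvorsen: $113,500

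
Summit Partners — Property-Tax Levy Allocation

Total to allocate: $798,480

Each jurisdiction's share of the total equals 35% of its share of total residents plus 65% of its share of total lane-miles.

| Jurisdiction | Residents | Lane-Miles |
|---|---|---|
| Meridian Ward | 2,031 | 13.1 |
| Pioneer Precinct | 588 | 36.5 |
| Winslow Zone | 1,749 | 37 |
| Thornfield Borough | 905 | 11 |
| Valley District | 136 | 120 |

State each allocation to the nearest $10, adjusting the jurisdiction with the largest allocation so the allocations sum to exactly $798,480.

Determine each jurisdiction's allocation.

Residents total 5,409; lane-miles total 217.6.
Blended shares (35% residents + 65% lane-miles): Meridian Ward 0.1706; Pioneer Precinct 0.1471; Winslow Zone 0.2237; Thornfield Borough 0.0914; Valley District 0.3673.
Unrounded shares: Meridian Ward 136,181.79; Pioneer Precinct 117,438.86; Winslow Zone 178,617.09; Thornfield Borough 72,995.66; Valley District 293,246.60.
After rounding ($10): Meridian Ward $136,180; Pioneer Precinct $117,440; Winslow Zone $178,620; Thornfield Borough $73,000; Valley District $293,250. Sum = $798,490.
Difference $798,480 − $798,490 = −$10 applied to largest allocation (Valley District): Valley District becomes $293,240.

Meridian Ward: $136,180; Pioneer Precinct: $117,440; Winslow Zone: $178,620; Thornfield Borough: $73,000; Valley District: $293,240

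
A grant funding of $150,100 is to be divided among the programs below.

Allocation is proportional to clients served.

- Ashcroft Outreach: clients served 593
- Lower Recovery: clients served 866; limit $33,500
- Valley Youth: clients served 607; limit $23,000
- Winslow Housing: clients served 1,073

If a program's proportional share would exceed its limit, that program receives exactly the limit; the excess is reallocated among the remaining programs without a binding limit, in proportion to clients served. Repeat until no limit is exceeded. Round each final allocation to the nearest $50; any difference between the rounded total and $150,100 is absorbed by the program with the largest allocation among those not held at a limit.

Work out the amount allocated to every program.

Combined clients served = 3,139.
Unconstrained shares: Ashcroft Outreach 28,355.94; Lower Recovery 41,410.19; Valley Youth 29,025.39; Winslow Housing 51,308.47.
Held at cap: Lower Recovery ($33,500), Valley Youth ($23,000); remaining pool $93,600 reallocated over remaining clients served 1,666.
Shares after redistribution: Ashcroft Outreach 33,316.21 → $33,300; Winslow Housing 60,283.79 → $60,300.

Ashcroft Outreach: $33,300 | Lower Recovery: $33,500 | Valley Youth: $23,000 | Winslow Housing: $60,300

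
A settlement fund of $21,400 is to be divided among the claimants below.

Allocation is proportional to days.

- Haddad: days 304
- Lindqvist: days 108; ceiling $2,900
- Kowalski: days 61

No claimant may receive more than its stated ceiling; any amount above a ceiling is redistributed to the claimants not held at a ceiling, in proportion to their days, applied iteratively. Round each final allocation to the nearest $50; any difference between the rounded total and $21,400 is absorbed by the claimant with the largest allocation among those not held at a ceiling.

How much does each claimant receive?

Haddad: $15,400 | Lindqvist: $2,900 | Kowalski: $3,100

Total days = 473.
Pro-rata shares before constraints: Haddad 13,753.91; Lindqvist 4,886.26; Kowalski 2,759.83.
Held at cap: Lindqvist ($2,900); residual $18,500 reallocated over remaining days 365.
Remaining shares: Haddad 15,408.22 → $15,400; Kowalski 3,091.78 → $3,100.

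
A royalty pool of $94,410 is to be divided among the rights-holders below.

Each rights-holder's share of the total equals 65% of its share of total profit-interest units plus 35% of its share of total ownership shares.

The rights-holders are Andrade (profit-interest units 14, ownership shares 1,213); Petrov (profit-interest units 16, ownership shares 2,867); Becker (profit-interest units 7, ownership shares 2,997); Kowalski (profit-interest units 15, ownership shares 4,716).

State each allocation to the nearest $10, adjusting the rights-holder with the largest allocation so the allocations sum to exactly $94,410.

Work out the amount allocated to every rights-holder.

Totals — profit-interest units 52, ownership shares 11,793.
Composite weights (65% profit-interest units + 35% ownership shares): Andrade 0.2110; Petrov 0.2851; Becker 0.1764; Kowalski 0.3275.
Pro-rata amounts: Andrade 19,920.53; Petrov 26,915.22; Becker 16,658.35; Kowalski 30,915.91.
At nearest $10: Andrade $19,920; Petrov $26,920; Becker $16,660; Kowalski $30,920. Sum = $94,420.
Difference $94,410 − $94,420 = −$10 applied to largest allocation (Kowalski): Kowalski becomes $30,910.

Andrade: $19,920 | Petrov: $26,920 | Becker: $16,660 | Kowalski: $30,910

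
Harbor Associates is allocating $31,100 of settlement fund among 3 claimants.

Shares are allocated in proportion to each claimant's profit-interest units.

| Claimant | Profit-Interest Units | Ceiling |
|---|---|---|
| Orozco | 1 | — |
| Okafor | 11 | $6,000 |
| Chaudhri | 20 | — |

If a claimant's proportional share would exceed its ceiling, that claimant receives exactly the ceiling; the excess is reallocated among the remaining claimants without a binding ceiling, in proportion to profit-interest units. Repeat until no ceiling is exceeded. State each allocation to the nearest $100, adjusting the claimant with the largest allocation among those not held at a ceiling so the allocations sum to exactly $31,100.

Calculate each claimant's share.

Orozco: $1,200; Okafor: $6,000; Chaudhri: $23,900

Combined profit-interest units = 32.
Pro-rata shares before constraints: Orozco 971.88; Okafor 10,690.62; Chaudhri 19,437.50.
Capped: Okafor ($6,000); balance $25,100 reallocated over remaining profit-interest units 21.
Redistributed shares: Orozco 1,195.24 → $1,200; Chaudhri 23,904.76 → $23,900.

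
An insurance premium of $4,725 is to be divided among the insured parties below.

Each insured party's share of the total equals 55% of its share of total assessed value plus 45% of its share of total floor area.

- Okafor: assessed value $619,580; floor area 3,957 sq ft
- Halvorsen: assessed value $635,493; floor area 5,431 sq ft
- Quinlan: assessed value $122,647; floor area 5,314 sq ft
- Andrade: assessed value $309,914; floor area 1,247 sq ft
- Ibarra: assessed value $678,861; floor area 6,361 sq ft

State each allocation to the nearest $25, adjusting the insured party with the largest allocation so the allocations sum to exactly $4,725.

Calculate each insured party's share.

Okafor: $1,050 · Halvorsen: $1,225 · Quinlan: $650 · Andrade: $450 · Ibarra: $1,350

Assessed value total 2,366,495; floor area total 22,310.
Blended shares (55% assessed value + 45% floor area): Okafor 0.2238; Halvorsen 0.2572; Quinlan 0.1357; Andrade 0.0972; Ibarra 0.2861.
Unrounded shares: Okafor 1,057.51; Halvorsen 1,215.46; Quinlan 641.13; Andrade 459.17; Ibarra 1,351.72.
After rounding ($25): Okafor $1,050; Halvorsen $1,225; Quinlan $650; Andrade $450; Ibarra $1,350. Sum = $4,725.
Sum already equals the total — no adjustment.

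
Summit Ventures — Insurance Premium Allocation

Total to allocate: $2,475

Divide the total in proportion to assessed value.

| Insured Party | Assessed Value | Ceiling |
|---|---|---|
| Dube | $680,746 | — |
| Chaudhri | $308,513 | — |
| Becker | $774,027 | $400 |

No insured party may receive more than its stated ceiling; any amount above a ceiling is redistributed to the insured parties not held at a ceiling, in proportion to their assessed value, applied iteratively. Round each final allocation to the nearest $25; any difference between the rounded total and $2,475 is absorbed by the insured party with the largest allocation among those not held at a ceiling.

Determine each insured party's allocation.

Dube: $1,425 · Chaudhri: $650 · Becker: $400

Total assessed value = 1,763,286.
Pro-rata shares before constraints: Dube 955.52; Chaudhri 433.04; Becker 1,086.45.
Cap binds for Becker ($400); balance $2,075 reallocated over remaining assessed value 989,259.
Shares after redistribution: Dube 1,427.88 → $1,425; Chaudhri 647.12 → $650.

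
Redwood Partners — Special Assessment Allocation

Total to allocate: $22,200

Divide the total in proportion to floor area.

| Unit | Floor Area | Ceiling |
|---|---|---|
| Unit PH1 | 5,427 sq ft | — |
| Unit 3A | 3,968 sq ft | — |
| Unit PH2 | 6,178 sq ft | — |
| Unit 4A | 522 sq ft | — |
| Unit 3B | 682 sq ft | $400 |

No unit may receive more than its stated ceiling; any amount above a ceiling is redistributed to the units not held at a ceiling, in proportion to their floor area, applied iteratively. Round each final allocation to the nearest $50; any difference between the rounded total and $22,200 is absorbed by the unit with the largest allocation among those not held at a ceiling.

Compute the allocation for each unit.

Unit PH1: $7,350 · Unit 3A: $5,350 · Unit PH2: $8,400 · Unit 4A: $700 · Unit 3B: $400

Combined floor area = 16,777.
Pro-rata shares before constraints: Unit PH1 7,181.22; Unit 3A 5,250.62; Unit PH2 8,174.98; Unit 4A 690.73; Unit 3B 902.45.
Capped: Unit 3B ($400); residual $21,800 reallocated over remaining floor area 16,095.
Redistributed shares: Unit PH1 7,350.64 → $7,350; Unit 3A 5,374.49 → $5,350; Unit PH2 8,367.84 → $8,350; Unit 4A 707.03 → $700.
Rounding difference +$50 applied to Unit PH2 → $8,400.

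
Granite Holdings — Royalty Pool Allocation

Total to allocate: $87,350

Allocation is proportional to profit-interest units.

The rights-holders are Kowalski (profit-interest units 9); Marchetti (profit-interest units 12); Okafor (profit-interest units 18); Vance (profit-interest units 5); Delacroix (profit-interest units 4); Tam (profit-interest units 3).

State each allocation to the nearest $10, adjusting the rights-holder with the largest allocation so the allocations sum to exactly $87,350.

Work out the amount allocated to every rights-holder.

Kowalski: $15,410 · Marchetti: $20,550 · Okafor: $30,840 · Vance: $8,560 · Delacroix: $6,850 · Tam: $5,140

Combined profit-interest units = 51.
Pro-rata amounts: Kowalski 9/51 × $87,350 = 15,414.71; Marchetti 12/51 × $87,350 = 20,552.94; Okafor 18/51 × $87,350 = 30,829.41; Vance 5/51 × $87,350 = 8,563.73; Delacroix 4/51 × $87,350 = 6,850.98; Tam 3/51 × $87,350 = 5,138.24.
At nearest $10: Kowalski $15,410; Marchetti $20,550; Okafor $30,830; Vance $8,560; Delacroix $6,850; Tam $5,140. Sum = $87,340.
Difference $87,350 − $87,340 = +$10 applied to largest allocation (Okafor): Okafor becomes $30,840.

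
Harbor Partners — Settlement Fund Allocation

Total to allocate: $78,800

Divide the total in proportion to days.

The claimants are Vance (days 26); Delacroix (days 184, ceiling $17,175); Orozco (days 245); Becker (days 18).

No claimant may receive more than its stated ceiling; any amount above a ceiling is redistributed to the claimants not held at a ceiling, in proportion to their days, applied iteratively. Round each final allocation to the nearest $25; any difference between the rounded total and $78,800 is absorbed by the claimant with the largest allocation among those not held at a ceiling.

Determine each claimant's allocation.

Vance: $5,550 · Delacroix: $17,175 · Orozco: $52,225 · Becker: $3,850

Sum of days: 473.
Unconstrained shares: Vance 4,331.50; Delacroix 30,653.70; Orozco 40,816.07; Becker 2,998.73.
Capped: Delacroix ($17,175); balance $61,625 reallocated over remaining days 289.
Shares after redistribution: Vance 5,544.12 → $5,550; Orozco 52,242.65 → $52,250; Becker 3,838.24 → $3,850.
Rounding difference −$25 applied to Orozco → $52,225.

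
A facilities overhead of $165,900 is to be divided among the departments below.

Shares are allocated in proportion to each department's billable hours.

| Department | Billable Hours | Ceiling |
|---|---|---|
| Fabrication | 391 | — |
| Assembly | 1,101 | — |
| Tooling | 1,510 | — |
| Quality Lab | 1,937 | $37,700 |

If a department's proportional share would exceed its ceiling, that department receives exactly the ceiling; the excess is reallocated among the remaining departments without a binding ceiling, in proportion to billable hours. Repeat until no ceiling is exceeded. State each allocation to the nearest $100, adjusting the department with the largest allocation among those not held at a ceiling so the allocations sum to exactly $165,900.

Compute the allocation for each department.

Total billable hours = 4,939.
Pro-rata shares before constraints: Fabrication 13,133.61; Assembly 36,982.36; Tooling 50,720.59; Quality Lab 65,063.43.
Capped: Quality Lab ($37,700); residual $128,200 reallocated over remaining billable hours 3,002.
Redistributed shares: Fabrication 16,697.60 → $16,700; Assembly 47,018.05 → $47,000; Tooling 64,484.34 → $64,500.

Fabrication: $16,700 · Assembly: $47,000 · Tooling: $64,500 · Quality Lab: $37,700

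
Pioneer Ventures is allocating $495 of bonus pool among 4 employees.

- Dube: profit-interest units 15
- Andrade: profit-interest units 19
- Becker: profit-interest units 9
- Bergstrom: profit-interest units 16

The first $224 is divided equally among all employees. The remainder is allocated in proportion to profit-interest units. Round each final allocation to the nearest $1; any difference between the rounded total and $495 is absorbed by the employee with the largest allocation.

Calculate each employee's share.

Dube: $125 · Andrade: $144 · Becker: $97 · Bergstrom: $129

Equal tier: $224 ÷ 4 = $56 apiece.
Remainder $271 by profit-interest units (total 59): Dube 68.90 → $69; Andrade 87.27 → $87; Becker 41.34 → $41; Bergstrom 73.49 → $73.
Rounding difference +$1 on remainder applied to Andrade.
Totals: Dube $56 + $69 = $125; Andrade $56 + $88 = $144; Becker $56 + $41 = $97; Bergstrom $56 + $73 = $129.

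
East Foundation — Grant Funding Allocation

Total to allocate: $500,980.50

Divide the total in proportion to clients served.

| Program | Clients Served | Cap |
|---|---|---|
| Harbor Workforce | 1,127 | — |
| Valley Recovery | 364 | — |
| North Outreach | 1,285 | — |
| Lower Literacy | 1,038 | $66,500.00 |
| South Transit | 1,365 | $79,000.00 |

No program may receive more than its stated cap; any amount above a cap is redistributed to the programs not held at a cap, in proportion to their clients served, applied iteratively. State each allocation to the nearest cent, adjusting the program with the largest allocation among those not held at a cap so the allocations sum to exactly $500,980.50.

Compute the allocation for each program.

Total clients served = 5,179.
Unconstrained shares: Harbor Workforce 109,018.1548; Valley Recovery 35,210.8326; North Outreach 124,301.9777; Lower Literacy 100,408.9127; South Transit 132,040.6222.
Held at cap: Lower Literacy ($66,500.00), South Transit ($79,000.00); residual $355,480.50 reallocated over remaining clients served 2,776.
Remaining shares: Harbor Workforce 144,317.9119 → $144,317.91; Valley Recovery 46,611.9964 → $46,612.00; North Outreach 164,550.5917 → $164,550.59.

Harbor Workforce: $144,317.91 · Valley Recovery: $46,612.00 · North Outreach: $164,550.59 · Lower Literacy: $66,500.00 · South Transit: $79,000.00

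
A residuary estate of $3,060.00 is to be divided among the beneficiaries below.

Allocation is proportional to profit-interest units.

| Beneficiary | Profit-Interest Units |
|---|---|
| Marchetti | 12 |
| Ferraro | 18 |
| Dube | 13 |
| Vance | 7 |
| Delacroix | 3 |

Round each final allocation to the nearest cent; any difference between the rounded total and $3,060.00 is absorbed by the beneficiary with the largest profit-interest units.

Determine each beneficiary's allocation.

Sum of profit-interest units: 12 + 18 + 13 + 7 + 3 = 53.
Raw shares: Marchetti 692.8302; Ferraro 1,039.2453; Dube 750.5660; Vance 404.1509; Delacroix 173.2075.
After rounding (cent): Marchetti $692.83; Ferraro $1,039.25; Dube $750.57; Vance $404.15; Delacroix $173.21. Sum = $3,060.01.
Difference $3,060.00 − $3,060.01 = −$0.01 applied to largest profit-interest units (Ferraro): Ferraro becomes $1,039.24.

Marchetti: $692.83 | Ferraro: $1,039.24 | Dube: $750.57 | Vance: $404.15 | Delacroix: $173.21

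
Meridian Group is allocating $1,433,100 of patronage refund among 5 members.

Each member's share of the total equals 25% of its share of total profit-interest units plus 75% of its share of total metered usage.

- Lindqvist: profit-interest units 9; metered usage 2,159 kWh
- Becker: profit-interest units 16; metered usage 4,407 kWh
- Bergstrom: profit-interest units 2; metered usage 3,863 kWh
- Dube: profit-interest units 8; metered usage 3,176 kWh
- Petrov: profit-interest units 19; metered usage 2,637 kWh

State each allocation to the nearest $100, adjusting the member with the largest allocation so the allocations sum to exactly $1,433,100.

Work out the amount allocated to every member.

Lindqvist: $202,600 · Becker: $397,700 · Bergstrom: $268,900 · Dube: $263,300 · Petrov: $300,600

Profit-interest units total 54; metered usage total 16,242.
Composite weights (25% profit-interest units + 75% metered usage): Lindqvist 0.1414; Becker 0.2776; Bergstrom 0.1876; Dube 0.1837; Petrov 0.2097.
Pro-rata amounts: Lindqvist 202,585.74; Becker 397,791.67; Bergstrom 268,906.00; Dube 263,251.66; Petrov 300,564.93.
Rounded to nearest $100: Lindqvist $202,600; Becker $397,800; Bergstrom $268,900; Dube $263,300; Petrov $300,600. Sum = $1,433,200.
Difference $1,433,100 − $1,433,200 = −$100 applied to largest allocation (Becker): Becker becomes $397,700.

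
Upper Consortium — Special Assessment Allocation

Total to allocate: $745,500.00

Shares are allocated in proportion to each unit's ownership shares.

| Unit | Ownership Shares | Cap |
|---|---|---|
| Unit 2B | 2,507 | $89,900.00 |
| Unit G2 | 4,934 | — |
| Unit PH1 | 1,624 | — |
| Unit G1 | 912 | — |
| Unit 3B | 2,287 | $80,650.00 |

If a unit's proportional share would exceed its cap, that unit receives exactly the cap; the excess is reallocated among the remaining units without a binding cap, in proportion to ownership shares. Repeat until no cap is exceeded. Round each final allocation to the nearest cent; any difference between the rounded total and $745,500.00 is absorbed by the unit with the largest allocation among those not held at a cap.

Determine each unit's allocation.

Total ownership shares = 12,264.
Pro-rata shares before constraints: Unit 2B 152,394.6918; Unit G2 299,926.3699; Unit PH1 98,719.1781; Unit G1 55,438.3562; Unit 3B 139,021.4041.
Held at cap: Unit 2B ($89,900.00), Unit 3B ($80,650.00); remaining pool $574,950.00 reallocated over remaining ownership shares 7,470.
Shares after redistribution: Unit G2 379,759.4779 → $379,759.48; Unit PH1 124,995.8233 → $124,995.82; Unit G1 70,194.6988 → $70,194.70.

Unit 2B: $89,900.00; Unit G2: $379,759.48; Unit PH1: $124,995.82; Unit G1: $70,194.70; Unit 3B: $80,650.00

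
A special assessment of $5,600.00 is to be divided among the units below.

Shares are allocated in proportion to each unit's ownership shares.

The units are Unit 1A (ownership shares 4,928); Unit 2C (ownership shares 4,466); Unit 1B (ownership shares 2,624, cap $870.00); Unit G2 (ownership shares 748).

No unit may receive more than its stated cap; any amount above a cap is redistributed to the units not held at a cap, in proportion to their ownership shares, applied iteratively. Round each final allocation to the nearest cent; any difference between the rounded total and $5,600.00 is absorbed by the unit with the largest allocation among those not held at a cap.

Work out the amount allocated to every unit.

Unit 1A: $2,298.31 | Unit 2C: $2,082.84 | Unit 1B: $870.00 | Unit G2: $348.85

Combined ownership shares = 12,766.
Unconstrained shares: Unit 1A 2,161.7421; Unit 2C 1,959.0788; Unit 1B 1,151.0575; Unit G2 328.1216.
Cap binds for Unit 1B ($870.00); remaining pool $4,730.00 reallocated over remaining ownership shares 10,142.
Remaining shares: Unit 1A 2,298.3080 → $2,298.31; Unit 2C 2,082.8416 → $2,082.84; Unit G2 348.8503 → $348.85.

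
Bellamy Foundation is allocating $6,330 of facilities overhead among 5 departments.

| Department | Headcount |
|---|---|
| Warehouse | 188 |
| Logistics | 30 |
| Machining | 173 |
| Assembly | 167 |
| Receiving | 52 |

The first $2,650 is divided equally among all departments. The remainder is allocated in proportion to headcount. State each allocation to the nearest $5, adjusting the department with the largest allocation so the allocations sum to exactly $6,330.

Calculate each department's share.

Warehouse: $1,665 | Logistics: $710 | Machining: $1,575 | Assembly: $1,535 | Receiving: $845

First tranche $2,650 split equally: $530 each.
Remainder $3,680 by headcount (total 610): Warehouse 1,134.16 → $1,135; Logistics 180.98 → $180; Machining 1,043.67 → $1,045; Assembly 1,007.48 → $1,005; Receiving 313.70 → $315.
Totals: Warehouse $530 + $1,135 = $1,665; Logistics $530 + $180 = $710; Machining $530 + $1,045 = $1,575; Assembly $530 + $1,005 = $1,535; Receiving $530 + $315 = $845.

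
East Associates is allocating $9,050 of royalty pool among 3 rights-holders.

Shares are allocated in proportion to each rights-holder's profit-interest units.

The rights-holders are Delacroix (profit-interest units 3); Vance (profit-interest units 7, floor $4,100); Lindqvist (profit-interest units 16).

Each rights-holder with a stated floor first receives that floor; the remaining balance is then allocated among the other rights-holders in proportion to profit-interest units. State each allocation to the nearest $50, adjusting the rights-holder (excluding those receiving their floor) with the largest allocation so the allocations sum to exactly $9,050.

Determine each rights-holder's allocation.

Minimums first: Vance $4,100. Balance $4,950.
Balance split over remaining profit-interest units 19: Delacroix 781.58 → $800; Lindqvist 4,168.42 → $4,150.

Delacroix: $800 | Vance: $4,100 | Lindqvist: $4,150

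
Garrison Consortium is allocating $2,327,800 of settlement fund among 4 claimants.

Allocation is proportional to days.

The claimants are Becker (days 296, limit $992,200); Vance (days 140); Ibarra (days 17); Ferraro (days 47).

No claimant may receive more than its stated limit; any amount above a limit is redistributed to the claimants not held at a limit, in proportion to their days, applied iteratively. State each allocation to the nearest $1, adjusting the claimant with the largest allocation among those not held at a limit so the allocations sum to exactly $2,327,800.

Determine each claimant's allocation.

Becker: $992,200; Vance: $916,588; Ibarra: $111,300; Ferraro: $307,712

Sum of days: 500.
Pro-rata shares before constraints: Becker 1,378,057.60; Vance 651,784.00; Ibarra 79,145.20; Ferraro 218,813.20.
Cap binds for Becker ($992,200); balance $1,335,600 reallocated over remaining days 204.
Redistributed shares: Vance 916,588.24 → $916,588; Ibarra 111,300.00 → $111,300; Ferraro 307,711.76 → $307,712.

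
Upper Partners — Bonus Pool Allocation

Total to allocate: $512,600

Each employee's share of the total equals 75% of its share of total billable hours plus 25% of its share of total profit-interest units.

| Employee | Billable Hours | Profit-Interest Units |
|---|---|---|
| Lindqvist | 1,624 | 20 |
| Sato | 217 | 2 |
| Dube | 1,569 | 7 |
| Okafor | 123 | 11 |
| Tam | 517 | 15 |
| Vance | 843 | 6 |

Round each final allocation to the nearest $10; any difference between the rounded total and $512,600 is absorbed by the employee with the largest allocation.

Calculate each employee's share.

Lindqvist: $169,630; Sato: $21,250; Dube: $137,980; Okafor: $32,770; Tam: $72,130; Vance: $78,840

Totals — billable hours 4,893, profit-interest units 61.
Blended shares (75% billable hours + 25% profit-interest units): Lindqvist 0.3309; Sato 0.0415; Dube 0.2692; Okafor 0.0639; Tam 0.1407; Vance 0.1538.
Pro-rata amounts: Lindqvist 169,616.39; Sato 21,251.64; Dube 137,984.31; Okafor 32,773.30; Tam 72,133.72; Vance 78,840.63.
After rounding ($10): Lindqvist $169,620; Sato $21,250; Dube $137,980; Okafor $32,770; Tam $72,130; Vance $78,840. Sum = $512,590.
Difference $512,600 − $512,590 = +$10 applied to largest allocation (Lindqvist): Lindqvist becomes $169,630.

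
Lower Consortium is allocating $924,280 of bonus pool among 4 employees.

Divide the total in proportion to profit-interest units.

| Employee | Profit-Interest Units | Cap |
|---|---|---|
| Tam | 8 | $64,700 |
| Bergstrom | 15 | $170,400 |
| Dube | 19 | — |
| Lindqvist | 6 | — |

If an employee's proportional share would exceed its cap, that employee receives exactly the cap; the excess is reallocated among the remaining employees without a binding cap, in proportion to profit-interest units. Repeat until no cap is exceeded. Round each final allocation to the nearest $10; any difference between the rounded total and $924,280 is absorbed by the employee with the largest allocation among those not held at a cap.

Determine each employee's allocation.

Profit-interest units total: 48.
Pro-rata shares before constraints: Tam 154,046.67; Bergstrom 288,837.50; Dube 365,860.83; Lindqvist 115,535.00.
Capped: Tam ($64,700), Bergstrom ($170,400); residual $689,180 reallocated over remaining profit-interest units 25.
Remaining shares: Dube 523,776.80 → $523,780; Lindqvist 165,403.20 → $165,400.

Tam: $64,700 · Bergstrom: $170,400 · Dube: $523,780 · Lindqvist: $165,400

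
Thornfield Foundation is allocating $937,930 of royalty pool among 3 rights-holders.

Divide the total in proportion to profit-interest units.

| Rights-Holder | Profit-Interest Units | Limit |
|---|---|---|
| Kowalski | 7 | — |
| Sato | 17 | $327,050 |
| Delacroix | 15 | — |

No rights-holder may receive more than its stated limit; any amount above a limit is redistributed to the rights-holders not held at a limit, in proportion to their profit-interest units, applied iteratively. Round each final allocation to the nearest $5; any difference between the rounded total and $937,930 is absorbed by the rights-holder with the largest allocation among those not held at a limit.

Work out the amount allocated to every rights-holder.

Total profit-interest units = 39.
Unconstrained shares: Kowalski 168,346.41; Sato 408,841.28; Delacroix 360,742.31.
Held at cap: Sato ($327,050); residual $610,880 reallocated over remaining profit-interest units 22.
Remaining shares: Kowalski 194,370.91 → $194,370; Delacroix 416,509.09 → $416,510.

Kowalski: $194,370 | Sato: $327,050 | Delacroix: $416,510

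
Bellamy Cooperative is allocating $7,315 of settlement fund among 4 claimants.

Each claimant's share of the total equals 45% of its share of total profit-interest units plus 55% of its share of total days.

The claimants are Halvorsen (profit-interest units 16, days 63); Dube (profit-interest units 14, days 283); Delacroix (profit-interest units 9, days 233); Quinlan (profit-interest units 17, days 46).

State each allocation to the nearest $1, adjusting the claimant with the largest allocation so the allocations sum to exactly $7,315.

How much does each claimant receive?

Halvorsen: $1,346 | Dube: $2,645 | Delacroix: $2,029 | Quinlan: $1,295

Profit-interest units total 56; days total 625.
Combined weights (45% profit-interest units + 55% days): Halvorsen 0.1840; Dube 0.3615; Delacroix 0.2774; Quinlan 0.1771.
Proportional shares: Halvorsen 1,346.04; Dube 2,644.67; Delacroix 2,028.90; Quinlan 1,295.39.
At nearest $1: Halvorsen $1,346; Dube $2,645; Delacroix $2,029; Quinlan $1,295. Sum = $7,315.
Rounded total matches; no reconciliation needed.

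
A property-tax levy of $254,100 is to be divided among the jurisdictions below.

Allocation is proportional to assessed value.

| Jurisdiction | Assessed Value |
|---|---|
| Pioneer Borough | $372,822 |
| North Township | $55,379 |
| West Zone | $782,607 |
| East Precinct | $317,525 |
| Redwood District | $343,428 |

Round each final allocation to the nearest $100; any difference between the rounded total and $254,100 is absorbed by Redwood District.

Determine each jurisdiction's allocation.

Assessed value total: 1,871,761.
Raw shares: Pioneer Borough 372,822/1,871,761 × $254,100 = 50,612.27; North Township 55,379/1,871,761 × $254,100 = 7,517.95; West Zone 782,607/1,871,761 × $254,100 = 106,242.43; East Precinct 317,525/1,871,761 × $254,100 = 43,105.45; Redwood District 343,428/1,871,761 × $254,100 = 46,621.90.
After rounding ($100): Pioneer Borough $50,600; North Township $7,500; West Zone $106,200; East Precinct $43,100; Redwood District $46,600. Sum = $254,000.
Difference $254,100 − $254,000 = +$100 applied to Redwood District: Redwood District becomes $46,700.

Pioneer Borough: $50,600 · North Township: $7,500 · West Zone: $106,200 · East Precinct: $43,100 · Redwood District: $46,700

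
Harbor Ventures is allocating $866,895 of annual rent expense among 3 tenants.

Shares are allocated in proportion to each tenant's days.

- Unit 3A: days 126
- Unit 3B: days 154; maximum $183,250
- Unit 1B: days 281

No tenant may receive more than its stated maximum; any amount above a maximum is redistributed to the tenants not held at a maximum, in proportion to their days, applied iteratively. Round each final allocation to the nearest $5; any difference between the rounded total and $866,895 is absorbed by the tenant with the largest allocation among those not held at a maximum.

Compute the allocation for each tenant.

Unit 3A: $211,645 · Unit 3B: $183,250 · Unit 1B: $472,000

Combined days = 561.
Unconstrained shares: Unit 3A 194,703.69; Unit 3B 237,971.18; Unit 1B 434,220.13.
Capped: Unit 3B ($183,250); residual $683,645 reallocated over remaining days 407.
Redistributed shares: Unit 3A 211,644.40 → $211,645; Unit 1B 472,000.60 → $472,000.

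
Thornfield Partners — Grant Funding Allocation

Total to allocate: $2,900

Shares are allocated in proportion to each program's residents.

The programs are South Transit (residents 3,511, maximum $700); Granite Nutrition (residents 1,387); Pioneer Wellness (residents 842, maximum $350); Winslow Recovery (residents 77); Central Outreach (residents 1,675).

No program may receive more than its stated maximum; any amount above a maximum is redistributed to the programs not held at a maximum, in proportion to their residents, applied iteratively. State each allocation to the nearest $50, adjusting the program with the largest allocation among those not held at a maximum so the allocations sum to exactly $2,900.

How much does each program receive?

South Transit: $700 · Granite Nutrition: $800 · Pioneer Wellness: $350 · Winslow Recovery: $50 · Central Outreach: $1,000

Combined residents = 7,492.
Unconstrained shares: South Transit 1,359.04; Granite Nutrition 536.88; Pioneer Wellness 325.92; Winslow Recovery 29.81; Central Outreach 648.36.
Cap binds for South Transit ($700); remaining pool $2,200 reallocated over remaining residents 3,981.
Cap binds for Pioneer Wellness ($350); remaining pool $1,850 reallocated over remaining residents 3,139.
Remaining shares: Granite Nutrition 817.44 → $800; Winslow Recovery 45.38 → $50; Central Outreach 987.18 → $1,000.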